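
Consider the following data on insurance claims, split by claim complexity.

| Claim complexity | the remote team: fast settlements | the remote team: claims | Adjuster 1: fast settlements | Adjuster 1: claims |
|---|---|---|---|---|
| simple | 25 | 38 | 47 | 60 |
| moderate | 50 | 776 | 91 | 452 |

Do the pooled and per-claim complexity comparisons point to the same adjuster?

Simple: the remote team 25/38 = 65.8%, Adjuster 1 47/60 = 78.3% → Adjuster 1
Moderate: the remote team 50/776 = 6.4%, Adjuster 1 91/452 = 20.1% → Adjuster 1
Overall: the remote team 75/814 = 9.2%, Adjuster 1 138/512 = 27.0% → Adjuster 1
Adjuster 1 wins overall and in every claim group — no reversal.

Yes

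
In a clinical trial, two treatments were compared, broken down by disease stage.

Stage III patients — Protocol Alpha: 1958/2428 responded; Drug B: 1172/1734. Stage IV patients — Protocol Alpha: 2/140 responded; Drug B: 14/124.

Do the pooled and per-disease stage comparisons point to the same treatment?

No

Stage III: Protocol Alpha 1958/2428 = 80.6%, Drug B 1172/1734 = 67.6% → Protocol Alpha
Stage IV: Protocol Alpha 2/140 = 1.4%, Drug B 14/124 = 11.3% → Drug B
Overall: Protocol Alpha 1960/2568 = 76.3%, Drug B 1186/1858 = 63.8% → Protocol Alpha
Neither sweeps: Protocol Alpha wins 1 of 2 groups, Drug B wins 1. Protocol Alpha wins overall but not every group — no Simpson reversal.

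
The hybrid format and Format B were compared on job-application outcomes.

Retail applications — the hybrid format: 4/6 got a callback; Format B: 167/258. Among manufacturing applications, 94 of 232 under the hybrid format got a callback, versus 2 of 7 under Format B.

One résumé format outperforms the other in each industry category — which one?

the hybrid format

Retail: the hybrid format 4/6 = 66.7%, Format B 167/258 = 64.7% → the hybrid format
Manufacturing: the hybrid format 94/232 = 40.5%, Format B 2/7 = 28.6% → the hybrid format
The hybrid format has the higher rate in both groups.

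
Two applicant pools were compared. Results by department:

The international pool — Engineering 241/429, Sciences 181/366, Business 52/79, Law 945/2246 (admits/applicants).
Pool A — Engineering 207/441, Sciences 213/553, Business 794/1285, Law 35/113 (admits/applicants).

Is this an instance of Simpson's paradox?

Engineering: the international pool 241/429 = 56.2%, Pool A 207/441 = 46.9% → the international pool
Sciences: the international pool 181/366 = 49.5%, Pool A 213/553 = 38.5% → the international pool
Business: the international pool 52/79 = 65.8%, Pool A 794/1285 = 61.8% → the international pool
Law: the international pool 945/2246 = 42.1%, Pool A 35/113 = 31.0% → the international pool
Overall: the international pool 1419/3120 = 45.5%, Pool A 1249/2392 = 52.2% → Pool A
The international pool wins each department group but Pool A wins overall — the comparison reverses. The international pool's applicants skew toward Law, which has a lower base rate.

Yes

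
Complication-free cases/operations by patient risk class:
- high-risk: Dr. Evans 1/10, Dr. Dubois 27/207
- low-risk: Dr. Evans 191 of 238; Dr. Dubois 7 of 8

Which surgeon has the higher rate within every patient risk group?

High-risk: Dr. Evans 1/10 = 10.0%, Dr. Dubois 27/207 = 13.0% → Dr. Dubois
Low-risk: Dr. Evans 191/238 = 80.3%, Dr. Dubois 7/8 = 87.5% → Dr. Dubois
Dr. Dubois has the higher rate in both groups.

Dr. Dubois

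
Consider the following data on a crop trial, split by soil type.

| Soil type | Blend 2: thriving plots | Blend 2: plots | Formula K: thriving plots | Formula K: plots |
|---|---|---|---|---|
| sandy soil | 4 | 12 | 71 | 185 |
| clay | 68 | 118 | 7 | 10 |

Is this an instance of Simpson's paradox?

Sandy soil: Blend 2 4/12 = 33.3%, Formula K 71/185 = 38.4% → Formula K
Clay: Blend 2 68/118 = 57.6%, Formula K 7/10 = 70.0% → Formula K
Overall: Blend 2 72/130 = 55.4%, Formula K 78/195 = 40.0% → Blend 2
Formula K wins each soil group but Blend 2 wins overall — the comparison reverses. Formula K's plots skew toward sandy soil, which has a lower base rate.

Yes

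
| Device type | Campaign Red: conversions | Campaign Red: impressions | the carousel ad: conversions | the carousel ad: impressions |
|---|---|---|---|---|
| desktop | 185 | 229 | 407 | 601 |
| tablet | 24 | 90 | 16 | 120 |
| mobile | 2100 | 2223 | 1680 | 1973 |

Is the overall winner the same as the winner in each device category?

Yes

Desktop: Campaign Red 185/229 = 80.8%, the carousel ad 407/601 = 67.7% → Campaign Red
Tablet: Campaign Red 24/90 = 26.7%, the carousel ad 16/120 = 13.3% → Campaign Red
Mobile: Campaign Red 2100/2223 = 94.5%, the carousel ad 1680/1973 = 85.1% → Campaign Red
Overall: Campaign Red 2309/2542 = 90.8%, the carousel ad 2103/2694 = 78.1% → Campaign Red
Campaign Red wins overall and in every device group — no reversal.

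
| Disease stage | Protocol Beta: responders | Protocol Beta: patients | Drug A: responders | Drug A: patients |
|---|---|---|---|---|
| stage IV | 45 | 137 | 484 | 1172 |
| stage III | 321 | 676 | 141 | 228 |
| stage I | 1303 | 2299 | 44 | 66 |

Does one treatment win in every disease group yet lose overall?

Stage IV: Protocol Beta 45/137 = 32.8%, Drug A 484/1172 = 41.3% → Drug A
Stage III: Protocol Beta 321/676 = 47.5%, Drug A 141/228 = 61.8% → Drug A
Stage I: Protocol Beta 1303/2299 = 56.7%, Drug A 44/66 = 66.7% → Drug A
Overall: Protocol Beta 1669/3112 = 53.6%, Drug A 669/1466 = 45.6% → Protocol Beta
Drug A wins each disease group but Protocol Beta wins overall — the comparison reverses. Drug A's patients skew toward stage IV, which has a lower base rate.

Yes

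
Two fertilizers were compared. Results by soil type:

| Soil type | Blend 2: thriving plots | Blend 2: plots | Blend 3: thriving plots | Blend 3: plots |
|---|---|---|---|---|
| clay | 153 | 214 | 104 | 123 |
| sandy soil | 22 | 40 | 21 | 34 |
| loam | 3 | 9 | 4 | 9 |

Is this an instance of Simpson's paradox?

Clay: Blend 2 153/214 = 71.5%, Blend 3 104/123 = 84.6% → Blend 3
Sandy soil: Blend 2 22/40 = 55.0%, Blend 3 21/34 = 61.8% → Blend 3
Loam: Blend 2 3/9 = 33.3%, Blend 3 4/9 = 44.4% → Blend 3
Overall: Blend 2 178/263 = 67.7%, Blend 3 129/166 = 77.7% → Blend 3
Blend 3 wins overall and in every soil group — no reversal.

No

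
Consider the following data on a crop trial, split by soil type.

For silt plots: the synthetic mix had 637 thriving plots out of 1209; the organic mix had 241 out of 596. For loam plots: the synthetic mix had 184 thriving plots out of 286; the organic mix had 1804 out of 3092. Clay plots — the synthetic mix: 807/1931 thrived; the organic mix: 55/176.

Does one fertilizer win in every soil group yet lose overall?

Yes

Silt: the synthetic mix 637/1209 = 52.7%, the organic mix 241/596 = 40.4% → the synthetic mix
Loam: the synthetic mix 184/286 = 64.3%, the organic mix 1804/3092 = 58.3% → the synthetic mix
Clay: the synthetic mix 807/1931 = 41.8%, the organic mix 55/176 = 31.2% → the synthetic mix
Overall: the synthetic mix 1628/3426 = 47.5%, the organic mix 2100/3864 = 54.3% → the organic mix
The synthetic mix wins each soil group but the organic mix wins overall — the comparison reverses. The synthetic mix's plots skew toward clay, which has a lower base rate.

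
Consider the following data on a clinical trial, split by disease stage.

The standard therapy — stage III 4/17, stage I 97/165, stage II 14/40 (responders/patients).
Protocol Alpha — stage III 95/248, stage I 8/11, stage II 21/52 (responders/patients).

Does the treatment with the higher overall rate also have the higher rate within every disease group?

No

Stage III: the standard therapy 4/17 = 23.5%, Protocol Alpha 95/248 = 38.3% → Protocol Alpha
Stage I: the standard therapy 97/165 = 58.8%, Protocol Alpha 8/11 = 72.7% → Protocol Alpha
Stage II: the standard therapy 14/40 = 35.0%, Protocol Alpha 21/52 = 40.4% → Protocol Alpha
Overall: the standard therapy 115/222 = 51.8%, Protocol Alpha 124/311 = 39.9% → the standard therapy
Protocol Alpha wins each disease group but the standard therapy wins overall — the comparison reverses. Protocol Alpha's patients skew toward stage III, which has a lower base rate.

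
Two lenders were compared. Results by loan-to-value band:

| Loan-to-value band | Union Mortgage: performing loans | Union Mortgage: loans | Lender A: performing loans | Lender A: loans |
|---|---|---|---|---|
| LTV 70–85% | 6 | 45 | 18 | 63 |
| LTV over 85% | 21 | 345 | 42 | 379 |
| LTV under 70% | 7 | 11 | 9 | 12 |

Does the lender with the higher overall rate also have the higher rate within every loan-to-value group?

Yes

LTV 70–85%: Union Mortgage 6/45 = 13.3%, Lender A 18/63 = 28.6% → Lender A
LTV over 85%: Union Mortgage 21/345 = 6.1%, Lender A 42/379 = 11.1% → Lender A
LTV under 70%: Union Mortgage 7/11 = 63.6%, Lender A 9/12 = 75.0% → Lender A
Overall: Union Mortgage 34/401 = 8.5%, Lender A 69/454 = 15.2% → Lender A
Lender A wins overall and in every loan-to-value group — no reversal.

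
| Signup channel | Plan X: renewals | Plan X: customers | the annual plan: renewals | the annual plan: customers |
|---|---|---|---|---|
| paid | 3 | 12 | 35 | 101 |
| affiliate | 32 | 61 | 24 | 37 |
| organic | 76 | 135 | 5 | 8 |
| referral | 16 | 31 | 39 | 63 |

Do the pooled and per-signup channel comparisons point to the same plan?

No

Paid: Plan X 3/12 = 25.0%, the annual plan 35/101 = 34.7% → the annual plan
Affiliate: Plan X 32/61 = 52.5%, the annual plan 24/37 = 64.9% → the annual plan
Organic: Plan X 76/135 = 56.3%, the annual plan 5/8 = 62.5% → the annual plan
Referral: Plan X 16/31 = 51.6%, the annual plan 39/63 = 61.9% → the annual plan
Overall: Plan X 127/239 = 53.1%, the annual plan 103/209 = 49.3% → Plan X
The annual plan wins each signup group but Plan X wins overall — the comparison reverses. The annual plan's customers skew toward paid, which has a lower base rate.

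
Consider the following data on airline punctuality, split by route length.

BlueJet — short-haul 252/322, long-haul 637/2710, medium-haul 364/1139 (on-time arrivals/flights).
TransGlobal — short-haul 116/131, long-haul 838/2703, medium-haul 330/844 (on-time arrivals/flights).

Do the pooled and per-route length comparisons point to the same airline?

Yes

Short-haul: BlueJet 252/322 = 78.3%, TransGlobal 116/131 = 88.5% → TransGlobal
Long-haul: BlueJet 637/2710 = 23.5%, TransGlobal 838/2703 = 31.0% → TransGlobal
Medium-haul: BlueJet 364/1139 = 32.0%, TransGlobal 330/844 = 39.1% → TransGlobal
Overall: BlueJet 1253/4171 = 30.0%, TransGlobal 1284/3678 = 34.9% → TransGlobal
TransGlobal wins overall and in every route group — no reversal.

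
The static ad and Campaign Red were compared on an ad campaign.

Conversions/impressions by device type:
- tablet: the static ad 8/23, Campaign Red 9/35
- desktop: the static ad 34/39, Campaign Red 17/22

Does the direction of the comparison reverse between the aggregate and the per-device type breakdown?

Tablet: the static ad 8/23 = 34.8%, Campaign Red 9/35 = 25.7% → the static ad
Desktop: the static ad 34/39 = 87.2%, Campaign Red 17/22 = 77.3% → the static ad
Overall: the static ad 42/62 = 67.7%, Campaign Red 26/57 = 45.6% → the static ad
The static ad wins overall and in every device group — no reversal.

No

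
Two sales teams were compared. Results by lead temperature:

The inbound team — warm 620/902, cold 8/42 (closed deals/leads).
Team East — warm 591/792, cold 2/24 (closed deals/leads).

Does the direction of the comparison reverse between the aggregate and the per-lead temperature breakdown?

Warm: the inbound team 620/902 = 68.7%, Team East 591/792 = 74.6% → Team East
Cold: the inbound team 8/42 = 19.0%, Team East 2/24 = 8.3% → the inbound team
Overall: the inbound team 628/944 = 66.5%, Team East 593/816 = 72.7% → Team East
Neither sweeps: the inbound team wins 1 of 2 groups, Team East wins 1. Team East wins overall but not every group — no Simpson reversal.

No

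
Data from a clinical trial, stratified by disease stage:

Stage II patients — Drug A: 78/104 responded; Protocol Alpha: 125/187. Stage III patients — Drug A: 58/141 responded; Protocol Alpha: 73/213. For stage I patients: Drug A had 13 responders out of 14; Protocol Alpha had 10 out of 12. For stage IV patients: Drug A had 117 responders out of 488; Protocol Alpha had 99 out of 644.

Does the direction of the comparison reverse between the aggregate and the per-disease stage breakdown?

Stage II: Drug A 78/104 = 75.0%, Protocol Alpha 125/187 = 66.8% → Drug A
Stage III: Drug A 58/141 = 41.1%, Protocol Alpha 73/213 = 34.3% → Drug A
Stage I: Drug A 13/14 = 92.9%, Protocol Alpha 10/12 = 83.3% → Drug A
Stage IV: Drug A 117/488 = 24.0%, Protocol Alpha 99/644 = 15.4% → Drug A
Overall: Drug A 266/747 = 35.6%, Protocol Alpha 307/1056 = 29.1% → Drug A
Drug A wins overall and in every disease group — no reversal.

No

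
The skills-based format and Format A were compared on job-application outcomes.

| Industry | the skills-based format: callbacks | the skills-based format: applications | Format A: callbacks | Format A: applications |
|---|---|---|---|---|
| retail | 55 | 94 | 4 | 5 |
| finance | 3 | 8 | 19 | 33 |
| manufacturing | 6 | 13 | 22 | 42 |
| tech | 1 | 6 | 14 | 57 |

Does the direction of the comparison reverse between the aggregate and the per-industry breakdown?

Yes

Retail: the skills-based format 55/94 = 58.5%, Format A 4/5 = 80.0% → Format A
Finance: the skills-based format 3/8 = 37.5%, Format A 19/33 = 57.6% → Format A
Manufacturing: the skills-based format 6/13 = 46.2%, Format A 22/42 = 52.4% → Format A
Tech: the skills-based format 1/6 = 16.7%, Format A 14/57 = 24.6% → Format A
Overall: the skills-based format 65/121 = 53.7%, Format A 59/137 = 43.1% → the skills-based format
Format A wins each industry group but the skills-based format wins overall — the comparison reverses. Format A's applications skew toward tech, which has a lower base rate.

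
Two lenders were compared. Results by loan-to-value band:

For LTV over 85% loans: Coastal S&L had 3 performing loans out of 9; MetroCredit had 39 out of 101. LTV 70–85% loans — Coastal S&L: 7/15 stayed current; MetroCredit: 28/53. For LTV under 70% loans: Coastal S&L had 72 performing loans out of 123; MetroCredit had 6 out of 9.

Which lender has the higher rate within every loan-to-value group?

MetroCredit

LTV over 85%: Coastal S&L 3/9 = 33.3%, MetroCredit 39/101 = 38.6% → MetroCredit
LTV 70–85%: Coastal S&L 7/15 = 46.7%, MetroCredit 28/53 = 52.8% → MetroCredit
LTV under 70%: Coastal S&L 72/123 = 58.5%, MetroCredit 6/9 = 66.7% → MetroCredit
MetroCredit has the higher rate in all 3 groups.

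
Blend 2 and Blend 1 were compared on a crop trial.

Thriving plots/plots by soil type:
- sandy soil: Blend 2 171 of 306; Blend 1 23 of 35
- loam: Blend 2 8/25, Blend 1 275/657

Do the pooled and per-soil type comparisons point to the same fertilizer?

Sandy soil: Blend 2 171/306 = 55.9%, Blend 1 23/35 = 65.7% → Blend 1
Loam: Blend 2 8/25 = 32.0%, Blend 1 275/657 = 41.9% → Blend 1
Overall: Blend 2 179/331 = 54.1%, Blend 1 298/692 = 43.1% → Blend 2
Blend 1 wins each soil group but Blend 2 wins overall — the comparison reverses. Blend 1's plots skew toward loam, which has a lower base rate.

No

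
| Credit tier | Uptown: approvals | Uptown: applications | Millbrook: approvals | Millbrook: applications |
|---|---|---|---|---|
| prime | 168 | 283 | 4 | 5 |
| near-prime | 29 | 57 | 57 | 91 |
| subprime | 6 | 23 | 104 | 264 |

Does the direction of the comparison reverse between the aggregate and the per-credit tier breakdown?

Yes

Prime: Uptown 168/283 = 59.4%, Millbrook 4/5 = 80.0% → Millbrook
Near-prime: Uptown 29/57 = 50.9%, Millbrook 57/91 = 62.6% → Millbrook
Subprime: Uptown 6/23 = 26.1%, Millbrook 104/264 = 39.4% → Millbrook
Overall: Uptown 203/363 = 55.9%, Millbrook 165/360 = 45.8% → Uptown
Millbrook wins each credit group but Uptown wins overall — the comparison reverses. Millbrook's applications skew toward subprime, which has a lower base rate.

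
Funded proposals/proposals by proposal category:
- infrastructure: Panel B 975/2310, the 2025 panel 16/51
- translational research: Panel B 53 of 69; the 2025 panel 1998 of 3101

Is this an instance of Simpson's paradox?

Infrastructure: Panel B 975/2310 = 42.2%, the 2025 panel 16/51 = 31.4% → Panel B
Translational research: Panel B 53/69 = 76.8%, the 2025 panel 1998/3101 = 64.4% → Panel B
Overall: Panel B 1028/2379 = 43.2%, the 2025 panel 2014/3152 = 63.9% → the 2025 panel
Panel B wins each proposal group but the 2025 panel wins overall — the comparison reverses. Panel B's proposals skew toward infrastructure, which has a lower base rate.

Yes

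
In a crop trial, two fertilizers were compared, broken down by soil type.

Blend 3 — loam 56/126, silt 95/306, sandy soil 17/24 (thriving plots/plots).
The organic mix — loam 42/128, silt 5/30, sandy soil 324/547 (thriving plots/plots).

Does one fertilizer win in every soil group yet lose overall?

Loam: Blend 3 56/126 = 44.4%, the organic mix 42/128 = 32.8% → Blend 3
Silt: Blend 3 95/306 = 31.0%, the organic mix 5/30 = 16.7% → Blend 3
Sandy soil: Blend 3 17/24 = 70.8%, the organic mix 324/547 = 59.2% → Blend 3
Overall: Blend 3 168/456 = 36.8%, the organic mix 371/705 = 52.6% → the organic mix
Blend 3 wins each soil group but the organic mix wins overall — the comparison reverses. Blend 3's plots skew toward silt, which has a lower base rate.

Yes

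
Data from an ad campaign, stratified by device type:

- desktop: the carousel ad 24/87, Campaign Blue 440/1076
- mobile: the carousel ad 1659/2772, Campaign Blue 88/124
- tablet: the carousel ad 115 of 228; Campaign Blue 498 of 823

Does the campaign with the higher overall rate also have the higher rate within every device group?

Desktop: the carousel ad 24/87 = 27.6%, Campaign Blue 440/1076 = 40.9% → Campaign Blue
Mobile: the carousel ad 1659/2772 = 59.8%, Campaign Blue 88/124 = 71.0% → Campaign Blue
Tablet: the carousel ad 115/228 = 50.4%, Campaign Blue 498/823 = 60.5% → Campaign Blue
Overall: the carousel ad 1798/3087 = 58.2%, Campaign Blue 1026/2023 = 50.7% → the carousel ad
Campaign Blue wins each device group but the carousel ad wins overall — the comparison reverses. Campaign Blue's impressions skew toward desktop, which has a lower base rate.

No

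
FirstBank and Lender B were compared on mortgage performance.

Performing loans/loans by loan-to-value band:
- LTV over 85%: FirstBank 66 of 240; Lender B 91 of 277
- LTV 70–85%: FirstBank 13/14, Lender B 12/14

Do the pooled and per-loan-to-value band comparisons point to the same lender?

No

LTV over 85%: FirstBank 66/240 = 27.5%, Lender B 91/277 = 32.9% → Lender B
LTV 70–85%: FirstBank 13/14 = 92.9%, Lender B 12/14 = 85.7% → FirstBank
Overall: FirstBank 79/254 = 31.1%, Lender B 103/291 = 35.4% → Lender B
Neither sweeps: FirstBank wins 1 of 2 groups, Lender B wins 1. Lender B wins overall but not every group — no Simpson reversal.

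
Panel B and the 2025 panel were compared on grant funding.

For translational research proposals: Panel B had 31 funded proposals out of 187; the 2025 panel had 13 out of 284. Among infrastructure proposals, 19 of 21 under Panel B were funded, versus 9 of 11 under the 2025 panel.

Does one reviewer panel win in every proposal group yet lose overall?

No

Translational research: Panel B 31/187 = 16.6%, the 2025 panel 13/284 = 4.6% → Panel B
Infrastructure: Panel B 19/21 = 90.5%, the 2025 panel 9/11 = 81.8% → Panel B
Overall: Panel B 50/208 = 24.0%, the 2025 panel 22/295 = 7.5% → Panel B
Panel B wins overall and in every proposal group — no reversal.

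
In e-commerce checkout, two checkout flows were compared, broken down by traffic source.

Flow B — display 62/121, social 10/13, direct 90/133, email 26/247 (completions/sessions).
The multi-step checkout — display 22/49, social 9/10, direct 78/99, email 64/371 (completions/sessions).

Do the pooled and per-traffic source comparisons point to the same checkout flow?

No

Display: Flow B 62/121 = 51.2%, the multi-step checkout 22/49 = 44.9% → Flow B
Social: Flow B 10/13 = 76.9%, the multi-step checkout 9/10 = 90.0% → the multi-step checkout
Direct: Flow B 90/133 = 67.7%, the multi-step checkout 78/99 = 78.8% → the multi-step checkout
Email: Flow B 26/247 = 10.5%, the multi-step checkout 64/371 = 17.3% → the multi-step checkout
Overall: Flow B 188/514 = 36.6%, the multi-step checkout 173/529 = 32.7% → Flow B
Neither sweeps: Flow B wins 1 of 4 groups, the multi-step checkout wins 3. Flow B wins overall but not every group — no Simpson reversal.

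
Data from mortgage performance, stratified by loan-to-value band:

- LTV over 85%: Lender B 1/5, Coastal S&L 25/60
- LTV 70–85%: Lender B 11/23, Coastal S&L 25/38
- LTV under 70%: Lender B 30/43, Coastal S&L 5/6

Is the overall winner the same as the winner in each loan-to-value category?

LTV over 85%: Lender B 1/5 = 20.0%, Coastal S&L 25/60 = 41.7% → Coastal S&L
LTV 70–85%: Lender B 11/23 = 47.8%, Coastal S&L 25/38 = 65.8% → Coastal S&L
LTV under 70%: Lender B 30/43 = 69.8%, Coastal S&L 5/6 = 83.3% → Coastal S&L
Overall: Lender B 42/71 = 59.2%, Coastal S&L 55/104 = 52.9% → Lender B
Coastal S&L wins each loan-to-value group but Lender B wins overall — the comparison reverses. Coastal S&L's loans skew toward LTV over 85%, which has a lower base rate.

No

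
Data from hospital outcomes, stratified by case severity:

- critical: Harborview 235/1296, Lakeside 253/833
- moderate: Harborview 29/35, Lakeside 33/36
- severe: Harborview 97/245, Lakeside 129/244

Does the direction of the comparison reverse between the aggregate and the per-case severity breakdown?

Critical: Harborview 235/1296 = 18.1%, Lakeside 253/833 = 30.4% → Lakeside
Moderate: Harborview 29/35 = 82.9%, Lakeside 33/36 = 91.7% → Lakeside
Severe: Harborview 97/245 = 39.6%, Lakeside 129/244 = 52.9% → Lakeside
Overall: Harborview 361/1576 = 22.9%, Lakeside 415/1113 = 37.3% → Lakeside
Lakeside wins overall and in every case group — no reversal.

No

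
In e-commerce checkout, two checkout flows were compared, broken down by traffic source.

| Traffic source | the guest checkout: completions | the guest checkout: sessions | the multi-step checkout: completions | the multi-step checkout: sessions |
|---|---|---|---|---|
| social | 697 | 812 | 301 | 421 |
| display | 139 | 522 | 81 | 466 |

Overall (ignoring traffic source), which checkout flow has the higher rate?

Social: the guest checkout 697/812 = 85.8%, the multi-step checkout 301/421 = 71.5% → the guest checkout
Display: the guest checkout 139/522 = 26.6%, the multi-step checkout 81/466 = 17.4% → the guest checkout
Overall: the guest checkout 836/1334 = 62.7%, the multi-step checkout 382/887 = 43.1% → the guest checkout

the guest checkout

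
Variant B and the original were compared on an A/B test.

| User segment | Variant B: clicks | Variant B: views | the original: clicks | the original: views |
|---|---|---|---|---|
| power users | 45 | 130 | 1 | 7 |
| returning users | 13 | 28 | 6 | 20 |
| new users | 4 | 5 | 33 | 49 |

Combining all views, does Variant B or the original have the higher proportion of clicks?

Power users: Variant B 45/130 = 34.6%, the original 1/7 = 14.3% → Variant B
Returning users: Variant B 13/28 = 46.4%, the original 6/20 = 30.0% → Variant B
New users: Variant B 4/5 = 80.0%, the original 33/49 = 67.3% → Variant B
Overall: Variant B 62/163 = 38.0%, the original 40/76 = 52.6% → the original
(Variant B wins every user group but the original wins overall — Variant B's views skew toward the low-rate power users group.)

the original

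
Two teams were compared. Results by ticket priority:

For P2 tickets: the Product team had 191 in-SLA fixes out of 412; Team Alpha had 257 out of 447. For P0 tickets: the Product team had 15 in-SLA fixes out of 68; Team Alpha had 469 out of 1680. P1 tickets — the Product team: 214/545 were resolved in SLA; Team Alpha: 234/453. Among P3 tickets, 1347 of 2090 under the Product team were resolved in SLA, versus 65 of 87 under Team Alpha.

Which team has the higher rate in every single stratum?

Team Alpha

P2: the Product team 191/412 = 46.4%, Team Alpha 257/447 = 57.5% → Team Alpha
P0: the Product team 15/68 = 22.1%, Team Alpha 469/1680 = 27.9% → Team Alpha
P1: the Product team 214/545 = 39.3%, Team Alpha 234/453 = 51.7% → Team Alpha
P3: the Product team 1347/2090 = 64.4%, Team Alpha 65/87 = 74.7% → Team Alpha
Team Alpha has the higher rate in all 4 groups.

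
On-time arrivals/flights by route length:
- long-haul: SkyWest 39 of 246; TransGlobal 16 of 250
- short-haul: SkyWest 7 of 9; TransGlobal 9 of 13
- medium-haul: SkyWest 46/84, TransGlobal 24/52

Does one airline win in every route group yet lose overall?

Long-haul: SkyWest 39/246 = 15.9%, TransGlobal 16/250 = 6.4% → SkyWest
Short-haul: SkyWest 7/9 = 77.8%, TransGlobal 9/13 = 69.2% → SkyWest
Medium-haul: SkyWest 46/84 = 54.8%, TransGlobal 24/52 = 46.2% → SkyWest
Overall: SkyWest 92/339 = 27.1%, TransGlobal 49/315 = 15.6% → SkyWest
SkyWest wins overall and in every route group — no reversal.

No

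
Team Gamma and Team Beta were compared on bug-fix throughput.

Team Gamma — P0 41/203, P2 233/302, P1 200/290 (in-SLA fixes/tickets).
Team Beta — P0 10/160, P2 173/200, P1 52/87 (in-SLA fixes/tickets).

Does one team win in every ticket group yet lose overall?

No

P0: Team Gamma 41/203 = 20.2%, Team Beta 10/160 = 6.2% → Team Gamma
P2: Team Gamma 233/302 = 77.2%, Team Beta 173/200 = 86.5% → Team Beta
P1: Team Gamma 200/290 = 69.0%, Team Beta 52/87 = 59.8% → Team Gamma
Overall: Team Gamma 474/795 = 59.6%, Team Beta 235/447 = 52.6% → Team Gamma
Neither sweeps: Team Gamma wins 2 of 3 groups, Team Beta wins 1. Team Gamma wins overall but not every group — no Simpson reversal.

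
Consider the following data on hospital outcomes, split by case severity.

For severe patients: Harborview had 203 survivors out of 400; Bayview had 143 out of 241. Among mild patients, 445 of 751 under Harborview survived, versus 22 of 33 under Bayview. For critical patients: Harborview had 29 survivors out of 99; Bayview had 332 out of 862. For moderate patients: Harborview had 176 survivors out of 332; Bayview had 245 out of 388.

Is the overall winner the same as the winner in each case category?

No

Severe: Harborview 203/400 = 50.8%, Bayview 143/241 = 59.3% → Bayview
Mild: Harborview 445/751 = 59.3%, Bayview 22/33 = 66.7% → Bayview
Critical: Harborview 29/99 = 29.3%, Bayview 332/862 = 38.5% → Bayview
Moderate: Harborview 176/332 = 53.0%, Bayview 245/388 = 63.1% → Bayview
Overall: Harborview 853/1582 = 53.9%, Bayview 742/1524 = 48.7% → Harborview
Bayview wins each case group but Harborview wins overall — the comparison reverses. Bayview's patients skew toward critical, which has a lower base rate.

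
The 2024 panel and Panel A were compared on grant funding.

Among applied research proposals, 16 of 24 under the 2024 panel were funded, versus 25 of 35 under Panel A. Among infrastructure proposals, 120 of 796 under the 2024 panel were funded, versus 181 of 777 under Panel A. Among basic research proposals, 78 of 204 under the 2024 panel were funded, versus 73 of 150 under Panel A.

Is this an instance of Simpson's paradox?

Applied research: the 2024 panel 16/24 = 66.7%, Panel A 25/35 = 71.4% → Panel A
Infrastructure: the 2024 panel 120/796 = 15.1%, Panel A 181/777 = 23.3% → Panel A
Basic research: the 2024 panel 78/204 = 38.2%, Panel A 73/150 = 48.7% → Panel A
Overall: the 2024 panel 214/1024 = 20.9%, Panel A 279/962 = 29.0% → Panel A
Panel A wins overall and in every proposal group — no reversal.

No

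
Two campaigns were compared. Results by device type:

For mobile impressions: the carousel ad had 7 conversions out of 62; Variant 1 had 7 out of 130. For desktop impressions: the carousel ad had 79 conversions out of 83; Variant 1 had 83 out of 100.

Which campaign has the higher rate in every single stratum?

Mobile: the carousel ad 7/62 = 11.3%, Variant 1 7/130 = 5.4% → the carousel ad
Desktop: the carousel ad 79/83 = 95.2%, Variant 1 83/100 = 83.0% → the carousel ad
The carousel ad has the higher rate in both groups.

the carousel ad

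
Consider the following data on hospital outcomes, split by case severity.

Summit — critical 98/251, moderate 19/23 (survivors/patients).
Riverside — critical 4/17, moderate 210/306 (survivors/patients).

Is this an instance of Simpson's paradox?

Critical: Summit 98/251 = 39.0%, Riverside 4/17 = 23.5% → Summit
Moderate: Summit 19/23 = 82.6%, Riverside 210/306 = 68.6% → Summit
Overall: Summit 117/274 = 42.7%, Riverside 214/323 = 66.3% → Riverside
Summit wins each case group but Riverside wins overall — the comparison reverses. Summit's patients skew toward critical, which has a lower base rate.

Yes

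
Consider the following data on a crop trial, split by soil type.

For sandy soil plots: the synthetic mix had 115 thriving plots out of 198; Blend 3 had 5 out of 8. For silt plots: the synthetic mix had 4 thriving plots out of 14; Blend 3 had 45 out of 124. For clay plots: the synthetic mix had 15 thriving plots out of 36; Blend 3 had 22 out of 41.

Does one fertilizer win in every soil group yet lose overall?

Sandy soil: the synthetic mix 115/198 = 58.1%, Blend 3 5/8 = 62.5% → Blend 3
Silt: the synthetic mix 4/14 = 28.6%, Blend 3 45/124 = 36.3% → Blend 3
Clay: the synthetic mix 15/36 = 41.7%, Blend 3 22/41 = 53.7% → Blend 3
Overall: the synthetic mix 134/248 = 54.0%, Blend 3 72/173 = 41.6% → the synthetic mix
Blend 3 wins each soil group but the synthetic mix wins overall — the comparison reverses. Blend 3's plots skew toward silt, which has a lower base rate.

Yes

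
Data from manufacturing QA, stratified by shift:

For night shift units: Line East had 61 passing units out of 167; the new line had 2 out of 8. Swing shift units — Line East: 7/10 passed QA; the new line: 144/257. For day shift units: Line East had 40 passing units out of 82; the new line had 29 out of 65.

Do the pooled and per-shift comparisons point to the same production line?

Night shift: Line East 61/167 = 36.5%, the new line 2/8 = 25.0% → Line East
Swing shift: Line East 7/10 = 70.0%, the new line 144/257 = 56.0% → Line East
Day shift: Line East 40/82 = 48.8%, the new line 29/65 = 44.6% → Line East
Overall: Line East 108/259 = 41.7%, the new line 175/330 = 53.0% → the new line
Line East wins each shift group but the new line wins overall — the comparison reverses. Line East's units skew toward night shift, which has a lower base rate.

No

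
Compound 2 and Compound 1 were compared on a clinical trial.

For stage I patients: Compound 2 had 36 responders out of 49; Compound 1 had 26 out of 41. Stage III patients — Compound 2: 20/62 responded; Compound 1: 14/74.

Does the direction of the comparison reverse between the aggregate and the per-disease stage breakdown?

No

Stage I: Compound 2 36/49 = 73.5%, Compound 1 26/41 = 63.4% → Compound 2
Stage III: Compound 2 20/62 = 32.3%, Compound 1 14/74 = 18.9% → Compound 2
Overall: Compound 2 56/111 = 50.5%, Compound 1 40/115 = 34.8% → Compound 2
Compound 2 wins overall and in every disease group — no reversal.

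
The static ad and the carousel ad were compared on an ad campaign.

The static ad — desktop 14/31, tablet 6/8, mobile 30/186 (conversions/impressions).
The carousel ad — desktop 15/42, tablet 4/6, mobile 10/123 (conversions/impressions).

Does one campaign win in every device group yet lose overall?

Desktop: the static ad 14/31 = 45.2%, the carousel ad 15/42 = 35.7% → the static ad
Tablet: the static ad 6/8 = 75.0%, the carousel ad 4/6 = 66.7% → the static ad
Mobile: the static ad 30/186 = 16.1%, the carousel ad 10/123 = 8.1% → the static ad
Overall: the static ad 50/225 = 22.2%, the carousel ad 29/171 = 17.0% → the static ad
The static ad wins overall and in every device group — no reversal.

No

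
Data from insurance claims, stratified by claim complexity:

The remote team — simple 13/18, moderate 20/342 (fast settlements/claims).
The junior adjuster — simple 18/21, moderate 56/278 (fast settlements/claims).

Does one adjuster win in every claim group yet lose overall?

No

Simple: the remote team 13/18 = 72.2%, the junior adjuster 18/21 = 85.7% → the junior adjuster
Moderate: the remote team 20/342 = 5.8%, the junior adjuster 56/278 = 20.1% → the junior adjuster
Overall: the remote team 33/360 = 9.2%, the junior adjuster 74/299 = 24.7% → the junior adjuster
The junior adjuster wins overall and in every claim group — no reversal.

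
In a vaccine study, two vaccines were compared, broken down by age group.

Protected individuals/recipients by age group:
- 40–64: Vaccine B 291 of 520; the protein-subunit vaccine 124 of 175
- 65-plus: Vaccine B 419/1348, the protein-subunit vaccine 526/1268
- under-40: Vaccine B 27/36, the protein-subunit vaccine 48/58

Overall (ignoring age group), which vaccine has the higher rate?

the protein-subunit vaccine

40–64: Vaccine B 291/520 = 56.0%, the protein-subunit vaccine 124/175 = 70.9% → the protein-subunit vaccine
65-plus: Vaccine B 419/1348 = 31.1%, the protein-subunit vaccine 526/1268 = 41.5% → the protein-subunit vaccine
Under-40: Vaccine B 27/36 = 75.0%, the protein-subunit vaccine 48/58 = 82.8% → the protein-subunit vaccine
Overall: Vaccine B 737/1904 = 38.7%, the protein-subunit vaccine 698/1501 = 46.5% → the protein-subunit vaccine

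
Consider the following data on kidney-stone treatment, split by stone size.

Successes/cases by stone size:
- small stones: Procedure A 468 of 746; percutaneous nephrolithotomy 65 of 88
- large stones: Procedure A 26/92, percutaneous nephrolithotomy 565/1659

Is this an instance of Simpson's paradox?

Yes

Small stones: Procedure A 468/746 = 62.7%, percutaneous nephrolithotomy 65/88 = 73.9% → percutaneous nephrolithotomy
Large stones: Procedure A 26/92 = 28.3%, percutaneous nephrolithotomy 565/1659 = 34.1% → percutaneous nephrolithotomy
Overall: Procedure A 494/838 = 58.9%, percutaneous nephrolithotomy 630/1747 = 36.1% → Procedure A
Percutaneous nephrolithotomy wins each stone group but Procedure A wins overall — the comparison reverses. Percutaneous nephrolithotomy's cases skew toward large stones, which has a lower base rate.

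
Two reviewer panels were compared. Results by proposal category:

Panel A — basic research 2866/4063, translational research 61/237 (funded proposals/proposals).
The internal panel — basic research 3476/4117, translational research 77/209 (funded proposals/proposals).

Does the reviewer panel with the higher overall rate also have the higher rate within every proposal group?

Basic research: Panel A 2866/4063 = 70.5%, the internal panel 3476/4117 = 84.4% → the internal panel
Translational research: Panel A 61/237 = 25.7%, the internal panel 77/209 = 36.8% → the internal panel
Overall: Panel A 2927/4300 = 68.1%, the internal panel 3553/4326 = 82.1% → the internal panel
The internal panel wins overall and in every proposal group — no reversal.

Yes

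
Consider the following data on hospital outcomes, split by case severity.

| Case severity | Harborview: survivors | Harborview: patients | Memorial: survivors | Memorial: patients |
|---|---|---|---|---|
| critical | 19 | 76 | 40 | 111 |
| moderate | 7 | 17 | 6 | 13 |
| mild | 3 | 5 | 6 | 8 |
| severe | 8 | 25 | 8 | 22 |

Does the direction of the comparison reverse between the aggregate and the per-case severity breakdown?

Critical: Harborview 19/76 = 25.0%, Memorial 40/111 = 36.0% → Memorial
Moderate: Harborview 7/17 = 41.2%, Memorial 6/13 = 46.2% → Memorial
Mild: Harborview 3/5 = 60.0%, Memorial 6/8 = 75.0% → Memorial
Severe: Harborview 8/25 = 32.0%, Memorial 8/22 = 36.4% → Memorial
Overall: Harborview 37/123 = 30.1%, Memorial 60/154 = 39.0% → Memorial
Memorial wins overall and in every case group — no reversal.

No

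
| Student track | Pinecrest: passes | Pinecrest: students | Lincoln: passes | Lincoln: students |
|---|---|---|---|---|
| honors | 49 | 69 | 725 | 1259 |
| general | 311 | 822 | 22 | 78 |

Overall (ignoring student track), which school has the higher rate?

Honors: Pinecrest 49/69 = 71.0%, Lincoln 725/1259 = 57.6% → Pinecrest
General: Pinecrest 311/822 = 37.8%, Lincoln 22/78 = 28.2% → Pinecrest
Overall: Pinecrest 360/891 = 40.4%, Lincoln 747/1337 = 55.9% → Lincoln
(Pinecrest wins every student group but Lincoln wins overall — Pinecrest's students skew toward the low-rate general group.)

Lincoln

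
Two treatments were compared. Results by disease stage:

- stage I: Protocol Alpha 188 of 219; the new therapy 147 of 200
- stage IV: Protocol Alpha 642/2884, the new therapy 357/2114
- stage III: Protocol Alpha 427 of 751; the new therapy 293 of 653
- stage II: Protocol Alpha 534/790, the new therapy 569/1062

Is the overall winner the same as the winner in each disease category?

Yes

Stage I: Protocol Alpha 188/219 = 85.8%, the new therapy 147/200 = 73.5% → Protocol Alpha
Stage IV: Protocol Alpha 642/2884 = 22.3%, the new therapy 357/2114 = 16.9% → Protocol Alpha
Stage III: Protocol Alpha 427/751 = 56.9%, the new therapy 293/653 = 44.9% → Protocol Alpha
Stage II: Protocol Alpha 534/790 = 67.6%, the new therapy 569/1062 = 53.6% → Protocol Alpha
Overall: Protocol Alpha 1791/4644 = 38.6%, the new therapy 1366/4029 = 33.9% → Protocol Alpha
Protocol Alpha wins overall and in every disease group — no reversal.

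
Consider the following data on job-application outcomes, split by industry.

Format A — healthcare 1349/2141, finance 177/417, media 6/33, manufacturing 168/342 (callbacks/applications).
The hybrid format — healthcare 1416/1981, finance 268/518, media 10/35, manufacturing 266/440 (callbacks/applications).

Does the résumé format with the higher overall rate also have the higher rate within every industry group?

Yes

Healthcare: Format A 1349/2141 = 63.0%, the hybrid format 1416/1981 = 71.5% → the hybrid format
Finance: Format A 177/417 = 42.4%, the hybrid format 268/518 = 51.7% → the hybrid format
Media: Format A 6/33 = 18.2%, the hybrid format 10/35 = 28.6% → the hybrid format
Manufacturing: Format A 168/342 = 49.1%, the hybrid format 266/440 = 60.5% → the hybrid format
Overall: Format A 1700/2933 = 58.0%, the hybrid format 1960/2974 = 65.9% → the hybrid format
The hybrid format wins overall and in every industry group — no reversal.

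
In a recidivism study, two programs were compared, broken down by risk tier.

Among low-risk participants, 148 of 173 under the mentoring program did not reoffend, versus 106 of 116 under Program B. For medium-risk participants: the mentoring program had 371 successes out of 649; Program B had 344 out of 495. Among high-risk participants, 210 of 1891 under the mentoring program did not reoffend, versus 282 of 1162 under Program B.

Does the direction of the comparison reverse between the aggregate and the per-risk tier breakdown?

Low-risk: the mentoring program 148/173 = 85.5%, Program B 106/116 = 91.4% → Program B
Medium-risk: the mentoring program 371/649 = 57.2%, Program B 344/495 = 69.5% → Program B
High-risk: the mentoring program 210/1891 = 11.1%, Program B 282/1162 = 24.3% → Program B
Overall: the mentoring program 729/2713 = 26.9%, Program B 732/1773 = 41.3% → Program B
Program B wins overall and in every risk group — no reversal.

No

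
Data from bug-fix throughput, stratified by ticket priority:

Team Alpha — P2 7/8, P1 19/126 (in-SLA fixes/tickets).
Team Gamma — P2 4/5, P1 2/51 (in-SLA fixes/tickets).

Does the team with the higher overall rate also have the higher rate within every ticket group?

Yes

P2: Team Alpha 7/8 = 87.5%, Team Gamma 4/5 = 80.0% → Team Alpha
P1: Team Alpha 19/126 = 15.1%, Team Gamma 2/51 = 3.9% → Team Alpha
Overall: Team Alpha 26/134 = 19.4%, Team Gamma 6/56 = 10.7% → Team Alpha
Team Alpha wins overall and in every ticket group — no reversal.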